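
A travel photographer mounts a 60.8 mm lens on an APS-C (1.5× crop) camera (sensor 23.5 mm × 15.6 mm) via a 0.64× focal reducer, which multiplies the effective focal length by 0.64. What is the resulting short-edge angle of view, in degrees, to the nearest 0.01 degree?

Effective focal length f = 60.8 × 0.64 = 38.912 mm.
α = 2·arctan(15.6 / (2 × 38.912)) = 2·arctan(0.20045) ≈ 22.6697°.

22.67°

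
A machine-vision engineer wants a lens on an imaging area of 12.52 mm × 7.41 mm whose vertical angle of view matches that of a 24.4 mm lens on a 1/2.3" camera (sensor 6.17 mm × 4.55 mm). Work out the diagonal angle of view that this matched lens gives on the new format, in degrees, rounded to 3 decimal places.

Equal vertical AOV ⇒ f₂ = f₁ · 7.41/4.55 = 24.4 × 1.62857 ≈ 39.7371 mm.
Sensor diagonal = √(12.52² + 7.41²) = √211.6585 ≈ 14.5485 mm.
Diagonal AOV on the new format = 2·arctan(14.5485 / (2 × 39.7371)) = 2·arctan(0.18306) ≈ 20.7473°.

20.747°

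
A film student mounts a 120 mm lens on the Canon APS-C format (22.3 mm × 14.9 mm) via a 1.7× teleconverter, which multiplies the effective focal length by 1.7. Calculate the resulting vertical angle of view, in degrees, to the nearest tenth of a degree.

Effective focal length f = 120 × 1.7 = 204 mm.
α = 2·arctan(14.9 / (2 × 204)) = 2·arctan(0.03652) ≈ 4.1830°.

4.2°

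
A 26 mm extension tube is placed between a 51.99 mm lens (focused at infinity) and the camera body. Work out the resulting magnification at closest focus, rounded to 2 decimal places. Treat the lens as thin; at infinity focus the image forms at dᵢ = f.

0.50×

The tube moves the image plane from f to f + e, so dᵢ = 51.99 + 26 = 77.99 mm. Focus is achieved when 1/f = 1/dₒ + 1/dᵢ, giving dₒ = 1/(1/f − 1/(f+e)).
Magnification m = dᵢ/dₒ = (f+e)·(1/f − 1/(f+e)) = e/f = 26/51.99 ≈ 0.5001.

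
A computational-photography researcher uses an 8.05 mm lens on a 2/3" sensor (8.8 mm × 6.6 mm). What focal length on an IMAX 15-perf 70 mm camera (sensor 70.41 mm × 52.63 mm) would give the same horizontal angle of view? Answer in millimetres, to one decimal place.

64.4 mm

Equal angle of view means equal width/f ratio, so f₂ = f₁ · (width₂/width₁) = 8.05 × 70.41/8.8.
f₂ = 8.05 × 8.00114 ≈ 64.409 mm.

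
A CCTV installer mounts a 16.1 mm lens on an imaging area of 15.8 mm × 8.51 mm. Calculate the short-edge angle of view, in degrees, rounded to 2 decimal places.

29.61°

Angle of view α = 2·arctan(h/2f) with h = 8.51 mm and f = 16.1 mm.
h/2f = 0.26429; arctan(0.26429) ≈ 14.8040°, so α ≈ 29.6080°.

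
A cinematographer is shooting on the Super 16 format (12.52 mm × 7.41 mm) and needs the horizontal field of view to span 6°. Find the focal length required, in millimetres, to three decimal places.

119.448 mm

From α = 2·arctan(w/2f) we get f = w / (2·tan(α/2)).
With w = 12.52 mm and α/2 = 3°, tan(α/2) ≈ 0.05241, so f ≈ 12.52 / 0.10482 ≈ 119.4479 mm.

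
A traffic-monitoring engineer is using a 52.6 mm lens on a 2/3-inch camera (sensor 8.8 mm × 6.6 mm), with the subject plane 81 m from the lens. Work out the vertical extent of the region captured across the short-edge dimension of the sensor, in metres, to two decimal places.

10.16 m

dₒ: 81 m = 81000 mm.
Similar triangles through the lens centre give W/dₒ = h/dᵢ; with 1/f = 1/dₒ + 1/dᵢ this gives W = h·(dₒ − f)/f.
W = 6.6 mm × (81000 − 52.6) / 52.6 = 6.6 × 1538.9240 ≈ 10156.898 mm = 10.1569 m.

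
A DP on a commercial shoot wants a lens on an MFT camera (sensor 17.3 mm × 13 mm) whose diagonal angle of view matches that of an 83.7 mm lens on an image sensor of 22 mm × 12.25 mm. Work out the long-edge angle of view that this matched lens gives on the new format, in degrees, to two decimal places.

Sensor diagonal = √(22² + 12.25²) = √634.0625 ≈ 25.1806 mm.
Sensor diagonal = √(17.3² + 13²) = √468.2900 ≈ 21.6400 mm.
Equal diagonal AOV ⇒ f₂ = f₁ · 21.6400/25.1806 = 83.7 × 0.85939 ≈ 71.9311 mm.
Long-edge AOV on the new format = 2·arctan(17.3 / (2 × 71.9311)) = 2·arctan(0.12025) ≈ 13.7142°.

13.71°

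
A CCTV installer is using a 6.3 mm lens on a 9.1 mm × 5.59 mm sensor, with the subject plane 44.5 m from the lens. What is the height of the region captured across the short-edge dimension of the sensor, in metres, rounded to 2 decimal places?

dₒ: 44.5 m = 44500 mm.
Similar triangles through the lens centre give W/dₒ = h/dᵢ; with 1/f = 1/dₒ + 1/dᵢ this gives W = h·(dₒ − f)/f.
W = 5.59 mm × (44500 − 6.3) / 6.3 = 5.59 × 7062.4921 ≈ 39479.331 mm = 39.4793 m.

39.48 m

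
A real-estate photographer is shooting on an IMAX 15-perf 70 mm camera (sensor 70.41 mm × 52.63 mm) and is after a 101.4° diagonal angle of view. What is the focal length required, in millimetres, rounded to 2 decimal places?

35.98 mm

Sensor diagonal = √(70.41² + 52.63²) = √7727.4850 ≈ 87.9061 mm.
From α = 2·arctan(d/2f) we get f = d / (2·tan(α/2)).
With d = 87.9061 mm and α/2 = 50.7°, tan(α/2) ≈ 1.22176, so f ≈ 87.9061 / 2.44352 ≈ 35.9752 mm.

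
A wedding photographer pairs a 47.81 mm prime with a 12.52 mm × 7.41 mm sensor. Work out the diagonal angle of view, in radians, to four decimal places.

0.3020 rad

Sensor diagonal = √(12.52² + 7.41²) = √211.6585 ≈ 14.5485 mm.
Angle of view α = 2·arctan(d/2f) with d = 14.5485 mm and f = 47.81 mm.
d/2f = 0.15215; arctan(0.15215) ≈ 0.1510 rad, so α ≈ 0.3020 rad.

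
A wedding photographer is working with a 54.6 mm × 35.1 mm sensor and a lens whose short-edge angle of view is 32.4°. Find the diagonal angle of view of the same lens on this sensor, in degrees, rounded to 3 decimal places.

56.495°

From the short-edge AOV: f = 35.1 / (2·tan(16.2°)) = 35.1 / 0.58105 ≈ 60.4075 mm.
Sensor diagonal = √(54.6² + 35.1²) = √4213.1700 ≈ 64.9089 mm.
Diagonal AOV = 2·arctan(64.9089 / (2 × 60.4075)) = 2·arctan(0.53726) ≈ 56.4946°.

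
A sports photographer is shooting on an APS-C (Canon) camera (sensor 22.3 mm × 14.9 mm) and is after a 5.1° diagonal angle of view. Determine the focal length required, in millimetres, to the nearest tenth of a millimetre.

301.1 mm

Sensor diagonal = √(22.3² + 14.9²) = √719.3000 ≈ 26.8198 mm.
From α = 2·arctan(d/2f) we get f = d / (2·tan(α/2)).
With d = 26.8198 mm and α/2 = 2.55°, tan(α/2) ≈ 0.04454, so f ≈ 26.8198 / 0.08907 ≈ 301.1068 mm.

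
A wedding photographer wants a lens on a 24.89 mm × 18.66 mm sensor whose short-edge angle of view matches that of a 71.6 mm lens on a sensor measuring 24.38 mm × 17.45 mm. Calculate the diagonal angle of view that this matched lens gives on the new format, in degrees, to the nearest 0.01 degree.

22.97°

Equal short-edge AOV ⇒ f₂ = f₁ · 18.66/17.45 = 71.6 × 1.06934 ≈ 76.5648 mm.
Sensor diagonal = √(24.89² + 18.66²) = √967.7077 ≈ 31.1080 mm.
Diagonal AOV on the new format = 2·arctan(31.1080 / (2 × 76.5648)) = 2·arctan(0.20315) ≈ 22.9665°.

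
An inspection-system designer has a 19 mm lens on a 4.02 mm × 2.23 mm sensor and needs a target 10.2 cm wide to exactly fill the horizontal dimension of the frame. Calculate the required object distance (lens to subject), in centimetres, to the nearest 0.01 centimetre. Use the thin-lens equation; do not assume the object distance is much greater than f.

50.11 cm

W: 10.2 cm = 102 mm.
Magnification m = w/W = dᵢ/dₒ; combined with 1/f = 1/dₒ + 1/dᵢ this gives dₒ = f·(1 + W/w).
dₒ = 19 mm × (1 + 102/4.02) = 19 × 26.3731 ≈ 501.090 mm = 50.109 cm.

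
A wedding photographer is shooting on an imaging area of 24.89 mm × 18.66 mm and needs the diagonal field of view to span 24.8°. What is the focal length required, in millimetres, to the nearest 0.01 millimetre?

Sensor diagonal = √(24.89² + 18.66²) = √967.7077 ≈ 31.1080 mm.
From α = 2·arctan(d/2f) we get f = d / (2·tan(α/2)).
With d = 31.1080 mm and α/2 = 12.4°, tan(α/2) ≈ 0.21986, so f ≈ 31.1080 / 0.43973 ≈ 70.7437 mm.

70.74 mm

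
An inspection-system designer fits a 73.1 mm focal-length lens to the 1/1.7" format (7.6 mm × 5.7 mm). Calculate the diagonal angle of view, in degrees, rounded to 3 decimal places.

Sensor diagonal = √(7.6² + 5.7²) = √90.2500 ≈ 9.5000 mm.
Angle of view α = 2·arctan(d/2f) with d = 9.5000 mm and f = 73.1 mm.
d/2f = 0.06498; arctan(0.06498) ≈ 3.7178°, so α ≈ 7.4356°.

7.436°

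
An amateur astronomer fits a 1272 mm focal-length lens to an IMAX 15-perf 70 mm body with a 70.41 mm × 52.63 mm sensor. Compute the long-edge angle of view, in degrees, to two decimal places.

3.17°

Angle of view α = 2·arctan(w/2f) with w = 70.41 mm and f = 1272 mm.
w/2f = 0.02768; arctan(0.02768) ≈ 1.5854°, so α ≈ 3.1707°.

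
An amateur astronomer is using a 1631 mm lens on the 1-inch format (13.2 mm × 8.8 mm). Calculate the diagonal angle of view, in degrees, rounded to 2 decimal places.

Sensor diagonal = √(13.2² + 8.8²) = √251.6800 ≈ 15.8644 mm.
Angle of view α = 2·arctan(d/2f) with d = 15.8644 mm and f = 1631 mm.
d/2f = 0.00486; arctan(0.00486) ≈ 0.2787°, so α ≈ 0.5573°.

0.56°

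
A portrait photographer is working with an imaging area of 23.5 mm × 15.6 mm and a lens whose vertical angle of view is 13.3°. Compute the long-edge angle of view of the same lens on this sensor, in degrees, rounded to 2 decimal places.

19.92°

From the vertical AOV: f = 15.6 / (2·tan(6.65°)) = 15.6 / 0.23318 ≈ 66.9020 mm.
Long-edge AOV = 2·arctan(23.5 / (2 × 66.9020)) = 2·arctan(0.17563) ≈ 19.9225°.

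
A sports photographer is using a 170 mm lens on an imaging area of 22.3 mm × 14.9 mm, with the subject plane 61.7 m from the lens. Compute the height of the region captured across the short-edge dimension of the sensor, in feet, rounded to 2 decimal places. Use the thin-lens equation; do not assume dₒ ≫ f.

17.69 ft

dₒ: 61.7 m = 61700 mm.
Similar triangles through the lens centre give W/dₒ = h/dᵢ; with 1/f = 1/dₒ + 1/dᵢ this gives W = h·(dₒ − f)/f.
W = 14.9 mm × (61700 − 170) / 170 = 14.9 × 361.9412 ≈ 5392.924 mm = 5392.924/304.8 ft = 17.6933 ft.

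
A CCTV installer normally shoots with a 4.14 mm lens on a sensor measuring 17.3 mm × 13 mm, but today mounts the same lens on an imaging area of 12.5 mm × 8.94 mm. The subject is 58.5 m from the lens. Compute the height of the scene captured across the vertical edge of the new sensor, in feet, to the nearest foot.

414 ft

The focal length stays 4.14 mm; the relevant sensor dimension is now h = 8.94 mm. Object distance dₒ = 58.5 m = 58500 mm.
Thin-lens field height W = h·(dₒ − f)/f = 8.94 × (58500 − 4.14)/4.14 ≈ 126317.147 mm = 126317.147/304.8 ft = 414.426 ft.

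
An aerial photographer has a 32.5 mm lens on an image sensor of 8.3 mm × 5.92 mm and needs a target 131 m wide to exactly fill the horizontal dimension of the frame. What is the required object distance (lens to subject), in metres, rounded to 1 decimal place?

W: 131 m = 131000 mm.
Magnification m = w/W = dᵢ/dₒ; combined with 1/f = 1/dₒ + 1/dᵢ this gives dₒ = f·(1 + W/w).
dₒ = 32.5 mm × (1 + 131000/8.3) = 32.5 × 15784.1325 ≈ 512984.307 mm = 512.984 m.

513.0 m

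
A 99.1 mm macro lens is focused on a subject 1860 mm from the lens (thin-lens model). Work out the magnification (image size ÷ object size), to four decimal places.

0.0563×

Thin lens: 1/f = 1/dₒ + 1/dᵢ → 1/dᵢ = 1/99.1 − 1/1860 = 0.0095532 mm⁻¹, so dᵢ ≈ 104.6772 mm.
Magnification m = dᵢ/dₒ = 104.6772/1860 ≈ 0.05628.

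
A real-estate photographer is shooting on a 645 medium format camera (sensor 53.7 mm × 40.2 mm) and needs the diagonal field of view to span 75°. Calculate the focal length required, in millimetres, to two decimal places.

43.71 mm

Sensor diagonal = √(53.7² + 40.2²) = √4499.7300 ≈ 67.0800 mm.
From α = 2·arctan(d/2f) we get f = d / (2·tan(α/2)).
With d = 67.0800 mm and α/2 = 37.5°, tan(α/2) ≈ 0.76733, so f ≈ 67.0800 / 1.53465 ≈ 43.7102 mm.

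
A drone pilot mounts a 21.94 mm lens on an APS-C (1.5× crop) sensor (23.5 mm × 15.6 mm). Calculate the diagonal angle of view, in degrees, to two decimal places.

Sensor diagonal = √(23.5² + 15.6²) = √795.6100 ≈ 28.2066 mm.
Angle of view α = 2·arctan(d/2f) with d = 28.2066 mm and f = 21.94 mm.
d/2f = 0.64281; arctan(0.64281) ≈ 32.7334°, so α ≈ 65.4667°.

65.47°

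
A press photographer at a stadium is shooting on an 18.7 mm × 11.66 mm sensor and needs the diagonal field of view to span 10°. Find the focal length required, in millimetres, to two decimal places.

125.94 mm

Sensor diagonal = √(18.7² + 11.66²) = √485.6456 ≈ 22.0374 mm.
From α = 2·arctan(d/2f) we get f = d / (2·tan(α/2)).
With d = 22.0374 mm and α/2 = 5°, tan(α/2) ≈ 0.08749, so f ≈ 22.0374 / 0.17498 ≈ 125.9441 mm.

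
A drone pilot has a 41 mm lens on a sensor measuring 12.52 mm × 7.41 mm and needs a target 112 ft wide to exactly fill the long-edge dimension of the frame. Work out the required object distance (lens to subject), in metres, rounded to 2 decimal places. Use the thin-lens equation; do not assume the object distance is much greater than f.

111.83 m

W: 112 ft × 304.8 mm/ft = 34137.60 mm.
Magnification m = w/W = dᵢ/dₒ; combined with 1/f = 1/dₒ + 1/dᵢ this gives dₒ = f·(1 + W/w).
dₒ = 41 mm × (1 + 34137.6/12.52) = 41 × 2727.6453 ≈ 111833.456 mm = 111.833 m.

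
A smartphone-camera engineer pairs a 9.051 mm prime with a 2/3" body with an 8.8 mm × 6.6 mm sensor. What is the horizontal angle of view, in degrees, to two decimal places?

Angle of view α = 2·arctan(w/2f) with w = 8.8 mm and f = 9.051 mm.
w/2f = 0.48613; arctan(0.48613) ≈ 25.9260°, so α ≈ 51.8519°.

51.85°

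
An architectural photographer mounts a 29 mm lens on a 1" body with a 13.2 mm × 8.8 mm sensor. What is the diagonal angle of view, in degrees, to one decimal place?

30.6°

Sensor diagonal = √(13.2² + 8.8²) = √251.6800 ≈ 15.8644 mm.
Angle of view α = 2·arctan(d/2f) with d = 15.8644 mm and f = 29 mm.
d/2f = 0.27352; arctan(0.27352) ≈ 15.2976°, so α ≈ 30.5953°.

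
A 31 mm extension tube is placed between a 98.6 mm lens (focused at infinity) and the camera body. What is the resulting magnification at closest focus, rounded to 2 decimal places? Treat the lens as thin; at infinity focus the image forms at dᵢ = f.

The tube moves the image plane from f to f + e, so dᵢ = 98.6 + 31 = 129.6 mm. Focus is achieved when 1/f = 1/dₒ + 1/dᵢ, giving dₒ = 1/(1/f − 1/(f+e)).
Magnification m = dᵢ/dₒ = (f+e)·(1/f − 1/(f+e)) = e/f = 31/98.6 ≈ 0.3144.

0.31×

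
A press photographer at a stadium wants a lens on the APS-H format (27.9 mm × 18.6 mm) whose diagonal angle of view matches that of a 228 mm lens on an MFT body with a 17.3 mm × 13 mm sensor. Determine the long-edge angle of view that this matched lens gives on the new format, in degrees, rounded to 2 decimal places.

4.52°

Sensor diagonal = √(17.3² + 13²) = √468.2900 ≈ 21.6400 mm.
Sensor diagonal = √(27.9² + 18.6²) = √1124.3700 ≈ 33.5316 mm.
Equal diagonal AOV ⇒ f₂ = f₁ · 33.5316/21.6400 = 228 × 1.54952 ≈ 353.2906 mm.
Long-edge AOV on the new format = 2·arctan(27.9 / (2 × 353.2906)) = 2·arctan(0.03949) ≈ 4.5224°.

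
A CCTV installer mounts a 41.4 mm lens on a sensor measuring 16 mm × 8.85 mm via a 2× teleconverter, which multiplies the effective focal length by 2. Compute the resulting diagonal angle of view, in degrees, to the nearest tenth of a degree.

Effective focal length f = 41.4 × 2 = 82.8 mm.
Sensor diagonal = √(16² + 8.85²) = √334.3225 ≈ 18.2845 mm.
α = 2·arctan(18.284 / (2 × 82.8)) = 2·arctan(0.11041) ≈ 12.6014°.

12.6°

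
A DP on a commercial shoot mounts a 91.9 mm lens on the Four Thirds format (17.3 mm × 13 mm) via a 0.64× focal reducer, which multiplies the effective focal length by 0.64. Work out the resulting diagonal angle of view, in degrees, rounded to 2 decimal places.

Effective focal length f = 91.9 × 0.64 = 58.816 mm.
Sensor diagonal = √(17.3² + 13²) = √468.2900 ≈ 21.6400 mm.
α = 2·arctan(21.640 / (2 × 58.816)) = 2·arctan(0.18396) ≈ 20.8476°.

20.85°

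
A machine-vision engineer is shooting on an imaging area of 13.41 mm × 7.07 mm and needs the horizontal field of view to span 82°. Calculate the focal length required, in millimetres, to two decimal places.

7.71 mm

From α = 2·arctan(w/2f) we get f = w / (2·tan(α/2)).
With w = 13.41 mm and α/2 = 41°, tan(α/2) ≈ 0.86929, so f ≈ 13.41 / 1.73857 ≈ 7.7132 mm.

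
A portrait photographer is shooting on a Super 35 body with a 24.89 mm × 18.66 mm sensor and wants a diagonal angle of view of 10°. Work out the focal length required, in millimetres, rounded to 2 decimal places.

Sensor diagonal = √(24.89² + 18.66²) = √967.7077 ≈ 31.1080 mm.
From α = 2·arctan(d/2f) we get f = d / (2·tan(α/2)).
With d = 31.1080 mm and α/2 = 5°, tan(α/2) ≈ 0.08749, so f ≈ 31.1080 / 0.17498 ≈ 177.7830 mm.

177.78 mm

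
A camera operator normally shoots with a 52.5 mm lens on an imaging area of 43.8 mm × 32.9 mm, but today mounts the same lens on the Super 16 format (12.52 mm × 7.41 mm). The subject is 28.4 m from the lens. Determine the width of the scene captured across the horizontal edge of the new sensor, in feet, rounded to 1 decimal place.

22.2 ft

The focal length stays 52.5 mm; the relevant sensor dimension is now w = 12.52 mm. Object distance dₒ = 28.4 m = 28400 mm.
Thin-lens field width W = w·(dₒ − f)/f = 12.52 × (28400 − 52.5)/52.5 ≈ 6760.204 mm = 6760.204/304.8 ft = 22.1791 ft.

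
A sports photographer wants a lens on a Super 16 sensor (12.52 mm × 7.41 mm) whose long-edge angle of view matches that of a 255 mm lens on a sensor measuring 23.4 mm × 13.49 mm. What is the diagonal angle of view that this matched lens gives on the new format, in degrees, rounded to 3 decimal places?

Equal long-edge AOV ⇒ f₂ = f₁ · 12.52/23.4 = 255 × 0.53504 ≈ 136.4359 mm.
Sensor diagonal = √(12.52² + 7.41²) = √211.6585 ≈ 14.5485 mm.
Diagonal AOV on the new format = 2·arctan(14.5485 / (2 × 136.4359)) = 2·arctan(0.05332) ≈ 6.1038°.

6.104°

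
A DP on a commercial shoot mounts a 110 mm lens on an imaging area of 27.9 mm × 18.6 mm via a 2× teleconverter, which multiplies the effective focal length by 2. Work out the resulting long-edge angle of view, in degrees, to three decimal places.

7.256°

Effective focal length f = 110 × 2 = 220 mm.
α = 2·arctan(27.9 / (2 × 220)) = 2·arctan(0.06341) ≈ 7.2564°.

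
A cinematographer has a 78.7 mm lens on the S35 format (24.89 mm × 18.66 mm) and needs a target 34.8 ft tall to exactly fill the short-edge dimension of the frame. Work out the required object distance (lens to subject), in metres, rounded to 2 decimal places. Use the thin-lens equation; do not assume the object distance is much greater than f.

44.81 m

W: 34.8 ft × 304.8 mm/ft = 10607.04 mm.
Magnification m = h/W = dᵢ/dₒ; combined with 1/f = 1/dₒ + 1/dᵢ this gives dₒ = f·(1 + W/h).
dₒ = 78.7 mm × (1 + 10607/18.66) = 78.7 × 569.4373 ≈ 44814.714 mm = 44.8147 m.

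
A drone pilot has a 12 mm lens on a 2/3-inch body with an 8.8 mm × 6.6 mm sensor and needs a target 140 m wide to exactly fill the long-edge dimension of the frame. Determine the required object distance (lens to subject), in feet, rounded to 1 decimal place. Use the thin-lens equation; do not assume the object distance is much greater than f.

626.4 ft

W: 140 m = 140000 mm.
Magnification m = w/W = dᵢ/dₒ; combined with 1/f = 1/dₒ + 1/dᵢ this gives dₒ = f·(1 + W/w).
dₒ = 12 mm × (1 + 140000/8.8) = 12 × 15910.0909 ≈ 190921.091 mm = 190921.091/304.8 ft = 626.382 ft.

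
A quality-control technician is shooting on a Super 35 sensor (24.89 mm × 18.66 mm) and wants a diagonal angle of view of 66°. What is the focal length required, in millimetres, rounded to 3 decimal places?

Sensor diagonal = √(24.89² + 18.66²) = √967.7077 ≈ 31.1080 mm.
From α = 2·arctan(d/2f) we get f = d / (2·tan(α/2)).
With d = 31.1080 mm and α/2 = 33°, tan(α/2) ≈ 0.64941, so f ≈ 31.1080 / 1.29882 ≈ 23.9511 mm.

23.951 mm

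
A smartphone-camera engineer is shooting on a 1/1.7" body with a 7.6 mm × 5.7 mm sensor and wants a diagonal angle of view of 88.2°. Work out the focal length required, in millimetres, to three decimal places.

4.902 mm

Sensor diagonal = √(7.6² + 5.7²) = √90.2500 ≈ 9.5000 mm.
From α = 2·arctan(d/2f) we get f = d / (2·tan(α/2)).
With d = 9.5000 mm and α/2 = 44.1°, tan(α/2) ≈ 0.96907, so f ≈ 9.5000 / 1.93813 ≈ 4.9016 mm.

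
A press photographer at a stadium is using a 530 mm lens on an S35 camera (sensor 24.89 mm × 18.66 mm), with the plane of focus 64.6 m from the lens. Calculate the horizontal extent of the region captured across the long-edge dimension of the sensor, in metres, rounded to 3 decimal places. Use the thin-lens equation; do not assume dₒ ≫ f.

3.009 m

dₒ: 64.6 m = 64600 mm.
Similar triangles through the lens centre give W/dₒ = w/dᵢ; with 1/f = 1/dₒ + 1/dᵢ this gives W = w·(dₒ − f)/f.
W = 24.89 mm × (64600 − 530) / 530 = 24.89 × 120.8868 ≈ 3008.872 mm = 3.00887 m.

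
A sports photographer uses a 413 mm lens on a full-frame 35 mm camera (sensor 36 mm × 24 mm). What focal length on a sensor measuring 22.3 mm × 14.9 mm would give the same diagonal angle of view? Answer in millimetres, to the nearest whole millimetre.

256 mm

Sensor diagonal = √(36² + 24²) = √1872.0000 ≈ 43.2666 mm.
Sensor diagonal = √(22.3² + 14.9²) = √719.3000 ≈ 26.8198 mm.
Equal angle of view means equal diagonal/f ratio, so f₂ = f₁ · (diagonal₂/diagonal₁) = 413 × 26.8198/43.2666.
f₂ = 413 × 0.61987 ≈ 256.007 mm.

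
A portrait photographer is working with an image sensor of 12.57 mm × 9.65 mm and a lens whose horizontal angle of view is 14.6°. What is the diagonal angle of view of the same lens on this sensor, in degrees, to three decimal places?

18.348°

From the horizontal AOV: f = 12.57 / (2·tan(7.3°)) = 12.57 / 0.25621 ≈ 49.0621 mm.
Sensor diagonal = √(12.57² + 9.65²) = √251.1274 ≈ 15.8470 mm.
Diagonal AOV = 2·arctan(15.8470 / (2 × 49.0621)) = 2·arctan(0.16150) ≈ 18.3480°.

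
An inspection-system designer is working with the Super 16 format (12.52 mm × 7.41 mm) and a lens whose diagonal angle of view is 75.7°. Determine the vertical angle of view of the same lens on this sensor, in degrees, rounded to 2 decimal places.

Sensor diagonal = √(12.52² + 7.41²) = √211.6585 ≈ 14.5485 mm.
From the diagonal AOV: f = 14.5485 / (2·tan(37.85°)) = 14.5485 / 1.55416 ≈ 9.3610 mm.
Vertical AOV = 2·arctan(7.41 / (2 × 9.3610)) = 2·arctan(0.39579) ≈ 43.1864°.

43.19°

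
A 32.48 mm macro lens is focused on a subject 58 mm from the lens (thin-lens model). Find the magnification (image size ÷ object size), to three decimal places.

Thin lens: 1/f = 1/dₒ + 1/dᵢ → 1/dᵢ = 1/32.48 − 1/58 = 0.0135468 mm⁻¹, so dᵢ ≈ 73.8182 mm.
Magnification m = dᵢ/dₒ = 73.8182/58 ≈ 1.27273.

1.273×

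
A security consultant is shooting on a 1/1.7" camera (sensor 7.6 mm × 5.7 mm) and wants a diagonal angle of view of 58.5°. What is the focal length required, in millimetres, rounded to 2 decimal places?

8.48 mm

Sensor diagonal = √(7.6² + 5.7²) = √90.2500 ≈ 9.5000 mm.
From α = 2·arctan(d/2f) we get f = d / (2·tan(α/2)).
With d = 9.5000 mm and α/2 = 29.25°, tan(α/2) ≈ 0.56003, so f ≈ 9.5000 / 1.12005 ≈ 8.4817 mm.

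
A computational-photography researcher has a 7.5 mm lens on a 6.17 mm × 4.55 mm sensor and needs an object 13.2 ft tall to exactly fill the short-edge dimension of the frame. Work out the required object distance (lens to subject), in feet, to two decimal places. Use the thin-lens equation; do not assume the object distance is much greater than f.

21.78 ft

W: 13.2 ft × 304.8 mm/ft = 4023.36 mm.
Magnification m = h/W = dᵢ/dₒ; combined with 1/f = 1/dₒ + 1/dᵢ this gives dₒ = f·(1 + W/h).
dₒ = 7.5 mm × (1 + 4023.36/4.55) = 7.5 × 885.2549 ≈ 6639.412 mm = 6639.412/304.8 ft = 21.7828 ft.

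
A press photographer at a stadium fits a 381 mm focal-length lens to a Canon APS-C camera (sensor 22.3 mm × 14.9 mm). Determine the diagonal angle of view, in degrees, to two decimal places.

4.03°

Sensor diagonal = √(22.3² + 14.9²) = √719.3000 ≈ 26.8198 mm.
Angle of view α = 2·arctan(d/2f) with d = 26.8198 mm and f = 381 mm.
d/2f = 0.03520; arctan(0.03520) ≈ 2.0158°, so α ≈ 4.0316°.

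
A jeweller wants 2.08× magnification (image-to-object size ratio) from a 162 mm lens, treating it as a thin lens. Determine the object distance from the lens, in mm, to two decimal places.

239.88 mm

With m = dᵢ/dₒ and 1/f = 1/dₒ + 1/dᵢ, substituting dᵢ = m·dₒ gives 1/f = (1 + 1/m)/dₒ, hence dₒ = f·(1 + 1/m).
dₒ = 162 × (1 + 1/2.08) = 162 × 1.48077 ≈ 239.885 mm.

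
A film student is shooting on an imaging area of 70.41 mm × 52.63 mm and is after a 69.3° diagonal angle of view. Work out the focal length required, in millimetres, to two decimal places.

63.59 mm

Sensor diagonal = √(70.41² + 52.63²) = √7727.4850 ≈ 87.9061 mm.
From α = 2·arctan(d/2f) we get f = d / (2·tan(α/2)).
With d = 87.9061 mm and α/2 = 34.65°, tan(α/2) ≈ 0.69114, so f ≈ 87.9061 / 1.38229 ≈ 63.5948 mm.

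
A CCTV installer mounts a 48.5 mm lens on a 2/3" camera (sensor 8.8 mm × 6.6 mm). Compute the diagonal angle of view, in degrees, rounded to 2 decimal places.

12.94°

Sensor diagonal = √(8.8² + 6.6²) = √121.0000 ≈ 11.0000 mm.
Angle of view α = 2·arctan(d/2f) with d = 11.0000 mm and f = 48.5 mm.
d/2f = 0.11340; arctan(0.11340) ≈ 6.4698°, so α ≈ 12.9396°.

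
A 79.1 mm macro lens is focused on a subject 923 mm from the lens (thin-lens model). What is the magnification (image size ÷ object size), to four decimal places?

Thin lens: 1/f = 1/dₒ + 1/dᵢ → 1/dᵢ = 1/79.1 − 1/923 = 0.0115588 mm⁻¹, so dᵢ ≈ 86.5142 mm.
Magnification m = dᵢ/dₒ = 86.5142/923 ≈ 0.09373.

0.0937×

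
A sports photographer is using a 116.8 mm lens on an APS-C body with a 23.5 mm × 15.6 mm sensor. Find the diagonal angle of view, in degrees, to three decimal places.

13.770°

Sensor diagonal = √(23.5² + 15.6²) = √795.6100 ≈ 28.2066 mm.
Angle of view α = 2·arctan(d/2f) with d = 28.2066 mm and f = 116.8 mm.
d/2f = 0.12075; arctan(0.12075) ≈ 6.8850°, so α ≈ 13.7700°.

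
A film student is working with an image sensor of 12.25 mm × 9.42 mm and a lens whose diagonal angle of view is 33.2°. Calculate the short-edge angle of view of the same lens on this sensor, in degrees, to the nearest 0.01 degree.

Sensor diagonal = √(12.25² + 9.42²) = √238.7989 ≈ 15.4531 mm.
From the diagonal AOV: f = 15.4531 / (2·tan(16.6°)) = 15.4531 / 0.59623 ≈ 25.9182 mm.
Short-edge AOV = 2·arctan(9.42 / (2 × 25.9182)) = 2·arctan(0.18173) ≈ 20.5994°.

20.60°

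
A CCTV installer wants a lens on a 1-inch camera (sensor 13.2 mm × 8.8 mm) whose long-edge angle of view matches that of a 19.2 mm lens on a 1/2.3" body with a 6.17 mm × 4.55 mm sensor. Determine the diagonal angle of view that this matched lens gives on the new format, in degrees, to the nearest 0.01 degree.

21.86°

Equal long-edge AOV ⇒ f₂ = f₁ · 13.2/6.17 = 19.2 × 2.13938 ≈ 41.0762 mm.
Sensor diagonal = √(13.2² + 8.8²) = √251.6800 ≈ 15.8644 mm.
Diagonal AOV on the new format = 2·arctan(15.8644 / (2 × 41.0762)) = 2·arctan(0.19311) ≈ 21.8597°.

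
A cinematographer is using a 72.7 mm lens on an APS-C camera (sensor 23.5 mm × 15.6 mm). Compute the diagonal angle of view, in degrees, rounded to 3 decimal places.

Sensor diagonal = √(23.5² + 15.6²) = √795.6100 ≈ 28.2066 mm.
Angle of view α = 2·arctan(d/2f) with d = 28.2066 mm and f = 72.7 mm.
d/2f = 0.19399; arctan(0.19399) ≈ 10.9786°, so α ≈ 21.9572°.

21.957°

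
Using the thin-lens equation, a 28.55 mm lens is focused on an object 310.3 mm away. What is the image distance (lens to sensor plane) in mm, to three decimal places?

31.443 mm

1/dᵢ = 1/f − 1/dₒ = 1/28.55 − 1/310.3 = 0.0318036 mm⁻¹.
dᵢ = 1/0.0318036 ≈ 31.4430 mm.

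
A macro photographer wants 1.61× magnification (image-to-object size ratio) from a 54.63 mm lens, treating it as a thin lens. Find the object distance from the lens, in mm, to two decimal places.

88.56 mm

With m = dᵢ/dₒ and 1/f = 1/dₒ + 1/dᵢ, substituting dᵢ = m·dₒ gives 1/f = (1 + 1/m)/dₒ, hence dₒ = f·(1 + 1/m).
dₒ = 54.63 × (1 + 1/1.61) = 54.63 × 1.62112 ≈ 88.562 mm.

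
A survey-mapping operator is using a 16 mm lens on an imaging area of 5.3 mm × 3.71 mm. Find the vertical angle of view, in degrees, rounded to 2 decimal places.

13.23°

Angle of view α = 2·arctan(h/2f) with h = 3.71 mm and f = 16 mm.
h/2f = 0.11594; arctan(0.11594) ≈ 6.6132°, so α ≈ 13.2264°.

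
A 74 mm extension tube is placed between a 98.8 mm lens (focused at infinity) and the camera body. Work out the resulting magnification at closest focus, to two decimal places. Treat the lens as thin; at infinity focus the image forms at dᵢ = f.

The tube moves the image plane from f to f + e, so dᵢ = 98.8 + 74 = 172.8 mm. Focus is achieved when 1/f = 1/dₒ + 1/dᵢ, giving dₒ = 1/(1/f − 1/(f+e)).
Magnification m = dᵢ/dₒ = (f+e)·(1/f − 1/(f+e)) = e/f = 74/98.8 ≈ 0.7490.

0.75×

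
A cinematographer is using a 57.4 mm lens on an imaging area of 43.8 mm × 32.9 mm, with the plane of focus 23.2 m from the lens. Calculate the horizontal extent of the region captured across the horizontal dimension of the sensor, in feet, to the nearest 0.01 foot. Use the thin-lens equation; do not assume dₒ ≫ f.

57.94 ft

dₒ: 23.2 m = 23200 mm.
Similar triangles through the lens centre give W/dₒ = w/dᵢ; with 1/f = 1/dₒ + 1/dᵢ this gives W = w·(dₒ − f)/f.
W = 43.8 mm × (23200 − 57.4) / 57.4 = 43.8 × 403.1812 ≈ 17659.336 mm = 17659.336/304.8 ft = 57.9375 ft.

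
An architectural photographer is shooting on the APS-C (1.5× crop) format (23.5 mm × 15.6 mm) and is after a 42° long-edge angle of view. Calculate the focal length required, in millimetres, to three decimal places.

From α = 2·arctan(w/2f) we get f = w / (2·tan(α/2)).
With w = 23.5 mm and α/2 = 21°, tan(α/2) ≈ 0.38386, so f ≈ 23.5 / 0.76773 ≈ 30.6098 mm.

30.610 mm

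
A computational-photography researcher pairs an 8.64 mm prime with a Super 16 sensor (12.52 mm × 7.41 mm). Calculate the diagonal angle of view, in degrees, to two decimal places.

Sensor diagonal = √(12.52² + 7.41²) = √211.6585 ≈ 14.5485 mm.
Angle of view α = 2·arctan(d/2f) with d = 14.5485 mm and f = 8.64 mm.
d/2f = 0.84193; arctan(0.84193) ≈ 40.0949°, so α ≈ 80.1898°.

80.19°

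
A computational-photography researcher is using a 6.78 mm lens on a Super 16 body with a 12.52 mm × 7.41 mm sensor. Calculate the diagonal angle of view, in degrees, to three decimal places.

94.028°

Sensor diagonal = √(12.52² + 7.41²) = √211.6585 ≈ 14.5485 mm.
Angle of view α = 2·arctan(d/2f) with d = 14.5485 mm and f = 6.78 mm.
d/2f = 1.07290; arctan(1.07290) ≈ 47.0141°, so α ≈ 94.0282°.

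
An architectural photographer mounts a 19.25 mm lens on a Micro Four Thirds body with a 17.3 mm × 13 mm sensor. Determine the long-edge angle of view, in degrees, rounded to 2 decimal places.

Angle of view α = 2·arctan(w/2f) with w = 17.3 mm and f = 19.25 mm.
w/2f = 0.44935; arctan(0.44935) ≈ 24.1968°, so α ≈ 48.3936°.

48.39°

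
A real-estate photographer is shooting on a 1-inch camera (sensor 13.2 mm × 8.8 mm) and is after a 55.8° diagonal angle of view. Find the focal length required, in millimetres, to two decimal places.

Sensor diagonal = √(13.2² + 8.8²) = √251.6800 ≈ 15.8644 mm.
From α = 2·arctan(d/2f) we get f = d / (2·tan(α/2)).
With d = 15.8644 mm and α/2 = 27.9°, tan(α/2) ≈ 0.52947, so f ≈ 15.8644 / 1.05895 ≈ 14.9813 mm.

14.98 mm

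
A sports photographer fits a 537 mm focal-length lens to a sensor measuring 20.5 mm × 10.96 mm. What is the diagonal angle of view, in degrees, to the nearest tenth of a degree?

Sensor diagonal = √(20.5² + 10.96²) = √540.3716 ≈ 23.2459 mm.
Angle of view α = 2·arctan(d/2f) with d = 23.2459 mm and f = 537 mm.
d/2f = 0.02164; arctan(0.02164) ≈ 1.2399°, so α ≈ 2.4799°.

2.5°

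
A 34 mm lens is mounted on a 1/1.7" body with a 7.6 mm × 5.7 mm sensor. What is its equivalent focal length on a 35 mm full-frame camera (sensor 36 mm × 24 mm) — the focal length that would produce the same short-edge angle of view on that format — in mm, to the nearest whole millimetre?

Equal angle of view means equal height/f ratio, so f₂ = f₁ · (height₂/height₁) = 34 × 24/5.7.
f₂ = 34 × 4.21053 ≈ 143.158 mm.

143 mm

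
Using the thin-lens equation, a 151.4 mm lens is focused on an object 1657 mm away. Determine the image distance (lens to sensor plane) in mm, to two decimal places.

1/dᵢ = 1/f − 1/dₒ = 1/151.4 − 1/1657 = 0.0060015 mm⁻¹.
dᵢ = 1/0.0060015 ≈ 166.6245 mm.

166.62 mm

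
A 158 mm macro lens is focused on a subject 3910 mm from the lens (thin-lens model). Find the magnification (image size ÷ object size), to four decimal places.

Thin lens: 1/f = 1/dₒ + 1/dᵢ → 1/dᵢ = 1/158 − 1/3910 = 0.0060734 mm⁻¹, so dᵢ ≈ 164.6535 mm.
Magnification m = dᵢ/dₒ = 164.6535/3910 ≈ 0.04211.

0.0421×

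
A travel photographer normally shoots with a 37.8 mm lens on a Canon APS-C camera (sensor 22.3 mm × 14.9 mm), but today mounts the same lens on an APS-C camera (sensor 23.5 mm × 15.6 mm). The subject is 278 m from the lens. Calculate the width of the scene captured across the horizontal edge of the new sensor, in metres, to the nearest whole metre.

173 m

The focal length stays 37.8 mm; the relevant sensor dimension is now w = 23.5 mm. Object distance dₒ = 278 m = 278000 mm.
Thin-lens field width W = w·(dₒ − f)/f = 23.5 × (278000 − 37.8)/37.8 ≈ 172807.188 mm = 172.807 m.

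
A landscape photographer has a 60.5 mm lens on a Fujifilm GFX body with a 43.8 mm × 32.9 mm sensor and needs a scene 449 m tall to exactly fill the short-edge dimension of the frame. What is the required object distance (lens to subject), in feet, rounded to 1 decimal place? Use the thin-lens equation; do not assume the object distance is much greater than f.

W: 449 m = 449000 mm.
Magnification m = h/W = dᵢ/dₒ; combined with 1/f = 1/dₒ + 1/dᵢ this gives dₒ = f·(1 + W/h).
dₒ = 60.5 mm × (1 + 449000/32.9) = 60.5 × 13648.4164 ≈ 825729.193 mm = 825729.193/304.8 ft = 2709.09 ft.

2709.1 ft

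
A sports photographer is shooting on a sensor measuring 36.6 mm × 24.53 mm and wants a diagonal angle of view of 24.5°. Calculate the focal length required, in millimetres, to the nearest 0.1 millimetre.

101.5 mm

Sensor diagonal = √(36.6² + 24.53²) = √1941.2809 ≈ 44.0600 mm.
From α = 2·arctan(d/2f) we get f = d / (2·tan(α/2)).
With d = 44.0600 mm and α/2 = 12.25°, tan(α/2) ≈ 0.21712, so f ≈ 44.0600 / 0.43424 ≈ 101.4640 mm.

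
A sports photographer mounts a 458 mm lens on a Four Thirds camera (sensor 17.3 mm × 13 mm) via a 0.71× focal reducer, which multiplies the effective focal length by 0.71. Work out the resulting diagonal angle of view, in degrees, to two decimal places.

3.81°

Effective focal length f = 458 × 0.71 = 325.18 mm.
Sensor diagonal = √(17.3² + 13²) = √468.2900 ≈ 21.6400 mm.
α = 2·arctan(21.640 / (2 × 325.18)) = 2·arctan(0.03327) ≈ 3.8115°.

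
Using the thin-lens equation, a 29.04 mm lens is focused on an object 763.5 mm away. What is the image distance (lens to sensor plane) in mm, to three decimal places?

1/dᵢ = 1/f − 1/dₒ = 1/29.04 − 1/763.5 = 0.0331255 mm⁻¹.
dᵢ = 1/0.0331255 ≈ 30.1882 mm.

30.188 mm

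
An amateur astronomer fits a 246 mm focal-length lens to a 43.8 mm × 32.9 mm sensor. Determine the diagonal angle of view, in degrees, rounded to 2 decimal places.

Sensor diagonal = √(43.8² + 32.9²) = √3000.8500 ≈ 54.7800 mm.
Angle of view α = 2·arctan(d/2f) with d = 54.7800 mm and f = 246 mm.
d/2f = 0.11134; arctan(0.11134) ≈ 6.3532°, so α ≈ 12.7065°.

12.71°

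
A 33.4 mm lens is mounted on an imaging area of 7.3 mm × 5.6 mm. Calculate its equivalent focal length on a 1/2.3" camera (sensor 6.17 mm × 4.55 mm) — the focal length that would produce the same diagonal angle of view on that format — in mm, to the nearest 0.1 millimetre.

27.8 mm

Sensor diagonal = √(7.3² + 5.6²) = √84.6500 ≈ 9.2005 mm.
Sensor diagonal = √(6.17² + 4.55²) = √58.7714 ≈ 7.6663 mm.
Equal angle of view means equal diagonal/f ratio, so f₂ = f₁ · (diagonal₂/diagonal₁) = 33.4 × 7.6663/9.2005.
f₂ = 33.4 × 0.83324 ≈ 27.830 mm.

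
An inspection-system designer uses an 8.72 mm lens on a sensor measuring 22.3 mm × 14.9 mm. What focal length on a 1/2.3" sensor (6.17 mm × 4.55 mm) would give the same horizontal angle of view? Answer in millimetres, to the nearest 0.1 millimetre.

2.4 mm

Equal angle of view means equal width/f ratio, so f₂ = f₁ · (width₂/width₁) = 8.72 × 6.17/22.3.
f₂ = 8.72 × 0.27668 ≈ 2.413 mm.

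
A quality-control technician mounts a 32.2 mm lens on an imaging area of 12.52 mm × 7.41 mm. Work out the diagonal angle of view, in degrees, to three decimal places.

Sensor diagonal = √(12.52² + 7.41²) = √211.6585 ≈ 14.5485 mm.
Angle of view α = 2·arctan(d/2f) with d = 14.5485 mm and f = 32.2 mm.
d/2f = 0.22591; arctan(0.22591) ≈ 12.7299°, so α ≈ 25.4598°.

25.460°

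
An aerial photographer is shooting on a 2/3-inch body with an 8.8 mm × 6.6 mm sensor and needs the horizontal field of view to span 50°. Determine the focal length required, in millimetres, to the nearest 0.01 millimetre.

From α = 2·arctan(w/2f) we get f = w / (2·tan(α/2)).
With w = 8.8 mm and α/2 = 25°, tan(α/2) ≈ 0.46631, so f ≈ 8.8 / 0.93262 ≈ 9.4358 mm.

9.44 mm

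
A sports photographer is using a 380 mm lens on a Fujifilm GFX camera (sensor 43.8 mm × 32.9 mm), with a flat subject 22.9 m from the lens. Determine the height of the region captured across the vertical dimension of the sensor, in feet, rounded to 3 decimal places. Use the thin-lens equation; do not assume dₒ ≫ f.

6.397 ft

dₒ: 22.9 m = 22900 mm.
Similar triangles through the lens centre give W/dₒ = h/dᵢ; with 1/f = 1/dₒ + 1/dᵢ this gives W = h·(dₒ − f)/f.
W = 32.9 mm × (22900 − 380) / 380 = 32.9 × 59.2632 ≈ 1949.758 mm = 1949.758/304.8 ft = 6.39684 ft.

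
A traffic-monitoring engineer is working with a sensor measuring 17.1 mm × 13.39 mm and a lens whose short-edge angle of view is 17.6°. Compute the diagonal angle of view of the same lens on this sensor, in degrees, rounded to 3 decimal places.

28.191°

From the short-edge AOV: f = 13.39 / (2·tan(8.8°)) = 13.39 / 0.30962 ≈ 43.2471 mm.
Sensor diagonal = √(17.1² + 13.39²) = √471.7021 ≈ 21.7187 mm.
Diagonal AOV = 2·arctan(21.7187 / (2 × 43.2471)) = 2·arctan(0.25110) ≈ 28.1911°.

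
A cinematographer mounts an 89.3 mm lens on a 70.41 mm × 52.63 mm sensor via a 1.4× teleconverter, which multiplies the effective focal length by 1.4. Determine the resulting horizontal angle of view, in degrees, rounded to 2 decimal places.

Effective focal length f = 89.3 × 1.4 = 125.02 mm.
α = 2·arctan(70.41 / (2 × 125.02)) = 2·arctan(0.28159) ≈ 31.4539°.

31.45°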